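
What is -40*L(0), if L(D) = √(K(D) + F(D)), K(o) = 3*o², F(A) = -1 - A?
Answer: -40*I ≈ -40.0*I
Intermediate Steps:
L(D) = √(-1 - D + 3*D²) (L(D) = √(3*D² + (-1 - D)) = √(-1 - D + 3*D²))
-40*L(0) = -40*√(-1 - 1*0 + 3*0²) = -40*√(-1 + 0 + 3*0) = -40*√(-1 + 0 + 0) = -40*I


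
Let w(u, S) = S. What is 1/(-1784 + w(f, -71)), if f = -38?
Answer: -1/1855 ≈ -0.00053908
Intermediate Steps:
1/(-1784 + w(f, -71)) = 1/(-1784 - 71) = 1/(-1855) = -1/1855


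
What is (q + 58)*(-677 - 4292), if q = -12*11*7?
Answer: 4303154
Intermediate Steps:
q = -924 (q = -132*7 = -924)
(q + 58)*(-677 - 4292) = (-924 + 58)*(-677 - 4292) = -866*(-4969) = 4303154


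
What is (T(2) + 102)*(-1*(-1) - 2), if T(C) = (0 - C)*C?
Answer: -98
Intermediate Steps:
T(C) = -C**2 (T(C) = (-C)*C = -C**2)
(T(2) + 102)*(-1*(-1) - 2) = (-1*2**2 + 102)*(-1*(-1) - 2) = (-1*4 + 102)*(1 - 2) = (-4 + 102)*(-1) = 98*(-1) = -98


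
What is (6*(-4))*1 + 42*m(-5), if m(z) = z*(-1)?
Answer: 186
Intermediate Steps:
m(z) = -z
(6*(-4))*1 + 42*m(-5) = (6*(-4))*1 + 42*(-1*(-5)) = -24*1 + 42*5 = -24 + 210 = 186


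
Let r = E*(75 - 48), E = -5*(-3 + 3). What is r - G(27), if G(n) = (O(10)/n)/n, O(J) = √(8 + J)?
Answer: -√2/243 ≈ -0.0058198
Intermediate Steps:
E = 0 (E = -5*0 = 0)
G(n) = 3*√2/n² (G(n) = (√(8 + 10)/n)/n = (√18/n)/n = ((3*√2)/n)/n = (3*√2/n)/n = 3*√2/n²)
r = 0 (r = 0*(75 - 48) = 0*27 = 0)
r - G(27) = 0 - 3*√2/27² = 0 - 3*√2/729 = 0 - √2/243 = -√2/243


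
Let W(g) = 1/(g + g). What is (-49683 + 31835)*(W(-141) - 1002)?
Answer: 2521610060/141 ≈ 1.7884e+7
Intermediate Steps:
W(g) = 1/(2*g)
(-49683 + 31835)*(W(-141) - 1002) = (-49683 + 31835)*((½)/(-141) - 1002) = -17848*((½)*(-1/141) - 1002) = -17848*(-1/282 - 1002) = -17848*(-282565/282) = 2521610060/141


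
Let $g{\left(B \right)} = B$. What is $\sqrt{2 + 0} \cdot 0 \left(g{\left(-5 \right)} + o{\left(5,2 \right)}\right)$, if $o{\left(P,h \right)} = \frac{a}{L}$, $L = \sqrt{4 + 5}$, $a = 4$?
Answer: $0$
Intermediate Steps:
$L = 3$ ($L = \sqrt{9} = 3$)
$o{\left(P,h \right)} = \frac{4}{3}$
$\sqrt{2 + 0} \cdot 0 \left(g{\left(-5 \right)} + o{\left(5,2 \right)}\right) = \sqrt{2 + 0} \cdot 0 \left(-5 + \frac{4}{3}\right) = \sqrt{2} \cdot 0 \left(- \frac{11}{3}\right) = \sqrt{2} \cdot 0 = 0$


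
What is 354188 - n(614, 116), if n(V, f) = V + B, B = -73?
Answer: 353647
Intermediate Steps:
n(V, f) = -73 + V (n(V, f) = V - 73 = -73 + V)
354188 - n(614, 116) = 354188 - (-73 + 614) = 354188 - 1*541 = 354188 - 541 = 353647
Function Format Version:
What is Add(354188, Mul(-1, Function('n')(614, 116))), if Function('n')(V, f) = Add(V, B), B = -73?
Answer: 353647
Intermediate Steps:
Function('n')(V, f) = Add(-73, V) (Function('n')(V, f) = Add(V, -73) = Add(-73, V))
Add(354188, Mul(-1, Function('n')(614, 116))) = Add(354188, Mul(-1, Add(-73, 614))) = Add(354188, Mul(-1, 541)) = Add(354188, -541) = 353647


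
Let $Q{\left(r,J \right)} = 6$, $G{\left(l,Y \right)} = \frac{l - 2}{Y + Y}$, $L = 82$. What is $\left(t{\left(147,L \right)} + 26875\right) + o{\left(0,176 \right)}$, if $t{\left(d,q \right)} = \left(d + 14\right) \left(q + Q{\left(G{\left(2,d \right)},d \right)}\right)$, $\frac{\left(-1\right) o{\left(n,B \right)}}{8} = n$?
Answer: $41043$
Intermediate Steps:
$G{\left(l,Y \right)} = \frac{-2 + l}{2 Y}$
$o{\left(n,B \right)} = - 8 n$
$t{\left(d,q \right)} = \left(6 + q\right) \left(14 + d\right)$ ($t{\left(d,q \right)} = \left(d + 14\right) \left(q + 6\right) = \left(14 + d\right) \left(6 + q\right) = \left(6 + q\right) \left(14 + d\right)$)
$\left(t{\left(147,L \right)} + 26875\right) + o{\left(0,176 \right)} = \left(\left(84 + 6 \cdot 147 + 14 \cdot 82 + 147 \cdot 82\right) + 26875\right) - 0 = \left(\left(84 + 882 + 1148 + 12054\right) + 26875\right) + 0 = \left(14168 + 26875\right) + 0 = 41043 + 0 = 41043$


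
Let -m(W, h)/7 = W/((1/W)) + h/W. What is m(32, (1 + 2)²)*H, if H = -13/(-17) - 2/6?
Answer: -2523829/816 ≈ -3092.9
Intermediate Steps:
H = 22/51 (H = -13*(-1/17) - 2*⅙ = 13/17 - ⅓ = 22/51 ≈ 0.43137)
m(W, h) = -7*W² - 7*h/W (m(W, h) = -7*(W/((1/W)) + h/W) = -7*(W/(1/W) + h/W) = -7*(W*W + h/W) = -7*(W² + h/W) = -7*W² - 7*h/W)
m(32, (1 + 2)²)*H = (7*(-(1 + 2)² - 1*32³)/32)*(22/51) = (7*(1/32)*(-1*3² - 1*32768))*(22/51) = (7*(1/32)*(-1*9 - 32768))*(22/51) = (7*(1/32)*(-9 - 32768))*(22/51) = (7*(1/32)*(-32777))*(22/51) = -229439/32*22/51 = -2523829/816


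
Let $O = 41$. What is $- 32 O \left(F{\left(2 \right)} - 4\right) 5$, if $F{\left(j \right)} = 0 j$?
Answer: $26240$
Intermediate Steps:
$F{\left(j \right)} = 0$
$- 32 O \left(F{\left(2 \right)} - 4\right) 5 = \left(-32\right) 41 \left(0 - 4\right) 5 = - 1312 \left(\left(-4\right) 5\right) = \left(-1312\right) \left(-20\right) = 26240$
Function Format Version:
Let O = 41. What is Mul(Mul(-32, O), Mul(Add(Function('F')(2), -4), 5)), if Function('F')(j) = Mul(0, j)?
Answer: 26240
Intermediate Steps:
Function('F')(j) = 0
Mul(Mul(-32, O), Mul(Add(Function('F')(2), -4), 5)) = Mul(Mul(-32, 41), Mul(Add(0, -4), 5)) = Mul(-1312, Mul(-4, 5)) = Mul(-1312, -20) = 26240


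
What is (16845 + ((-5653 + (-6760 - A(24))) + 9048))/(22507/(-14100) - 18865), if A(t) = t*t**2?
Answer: 4850400/266019007 ≈ 0.018233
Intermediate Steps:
A(t) = t**3
(16845 + ((-5653 + (-6760 - A(24))) + 9048))/(22507/(-14100) - 18865) = (16845 + ((-5653 + (-6760 - 1*24**3)) + 9048))/(22507/(-14100) - 18865) = (16845 + ((-5653 + (-6760 - 1*13824)) + 9048))/(22507*(-1/14100) - 18865) = (16845 + ((-5653 + (-6760 - 13824)) + 9048))/(-22507/14100 - 18865) = (16845 + ((-5653 - 20584) + 9048))/(-266019007/14100) = (16845 + (-26237 + 9048))*(-14100/266019007) = (16845 - 17189)*(-14100/266019007) = -344*(-14100/266019007) = 4850400/266019007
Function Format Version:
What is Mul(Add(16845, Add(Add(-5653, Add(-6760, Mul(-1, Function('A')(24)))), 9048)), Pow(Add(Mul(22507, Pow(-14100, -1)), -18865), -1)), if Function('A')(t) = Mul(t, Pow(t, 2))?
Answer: Rational(4850400, 266019007) ≈ 0.018233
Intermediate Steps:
Function('A')(t) = Pow(t, 3)
Mul(Add(16845, Add(Add(-5653, Add(-6760, Mul(-1, Function('A')(24)))), 9048)), Pow(Add(Mul(22507, Pow(-14100, -1)), -18865), -1)) = Mul(Add(16845, Add(Add(-5653, Add(-6760, Mul(-1, Pow(24, 3)))), 9048)), Pow(Add(Mul(22507, Pow(-14100, -1)), -18865), -1)) = Mul(Add(16845, Add(Add(-5653, Add(-6760, Mul(-1, 13824))), 9048)), Pow(Add(Mul(22507, Rational(-1, 14100)), -18865), -1)) = Mul(Add(16845, Add(Add(-5653, Add(-6760, -13824)), 9048)), Pow(Add(Rational(-22507, 14100), -18865), -1)) = Mul(Add(16845, Add(Add(-5653, -20584), 9048)), Pow(Rational(-266019007, 14100), -1)) = Mul(Add(16845, Add(-26237, 9048)), Rational(-14100, 266019007)) = Mul(Add(16845, -17189), Rational(-14100, 266019007)) = Mul(-344, Rational(-14100, 266019007)) = Rational(4850400, 266019007)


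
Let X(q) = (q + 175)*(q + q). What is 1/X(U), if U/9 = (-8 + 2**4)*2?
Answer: 1/91872 ≈ 1.0885e-5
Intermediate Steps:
U = 144 (U = 9*((-8 + 2**4)*2) = 9*((-8 + 16)*2) = 9*(8*2) = 9*16 = 144)
X(q) = 2*q*(175 + q) (X(q) = (175 + q)*(2*q) = 2*q*(175 + q))
1/X(U) = 1/(2*144*(175 + 144)) = 1/(2*144*319) = 1/91872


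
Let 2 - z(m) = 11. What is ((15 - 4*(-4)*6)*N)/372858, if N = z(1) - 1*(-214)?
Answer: 7585/124286 ≈ 0.061029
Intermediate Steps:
z(m) = -9 (z(m) = 2 - 1*11 = 2 - 11 = -9)
N = 205 (N = -9 - 1*(-214) = -9 + 214 = 205)
((15 - 4*(-4)*6)*N)/372858 = ((15 - 4*(-4)*6)*205)/372858 = ((15 + 16*6)*205)*(1/372858) = ((15 + 96)*205)*(1/372858) = (111*205)*(1/372858) = 22755*(1/372858) = 7585/124286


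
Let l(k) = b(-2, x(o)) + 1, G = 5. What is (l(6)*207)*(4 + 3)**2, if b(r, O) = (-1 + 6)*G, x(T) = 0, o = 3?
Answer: 263718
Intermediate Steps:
b(r, O) = 25 (b(r, O) = (-1 + 6)*5 = 5*5 = 25)
l(k) = 26 (l(k) = 25 + 1 = 26)
(l(6)*207)*(4 + 3)**2 = (26*207)*(4 + 3)**2 = 5382*7**2 = 5382*49 = 263718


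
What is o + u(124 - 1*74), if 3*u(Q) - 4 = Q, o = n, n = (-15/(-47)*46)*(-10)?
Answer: -6054/47 ≈ -128.81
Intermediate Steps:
n = -6900/47 (n = (-15*(-1/47)*46)*(-10) = ((15/47)*46)*(-10) = (690/47)*(-10) = -6900/47 ≈ -146.81)
o = -6900/47 ≈ -146.81
u(Q) = 4/3 + Q/3
o + u(124 - 1*74) = -6900/47 + (4/3 + (124 - 1*74)/3) = -6900/47 + (4/3 + (124 - 74)/3) = -6900/47 + (4/3 + (⅓)*50) = -6900/47 + (4/3 + 50/3) = -6900/47 + 18 = -6054/47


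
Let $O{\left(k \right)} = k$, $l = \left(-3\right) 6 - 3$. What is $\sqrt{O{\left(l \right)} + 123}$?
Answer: $\sqrt{102} \approx 10.1$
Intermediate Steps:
$l = -21$ ($l = -18 - 3 = -21$)
$\sqrt{O{\left(l \right)} + 123} = \sqrt{-21 + 123} = \sqrt{102}$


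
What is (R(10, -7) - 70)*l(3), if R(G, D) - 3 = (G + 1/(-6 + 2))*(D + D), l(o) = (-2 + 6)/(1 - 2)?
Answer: 814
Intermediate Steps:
l(o) = -4 (l(o) = 4/(-1) = 4*(-1) = -4)
R(G, D) = 3 + 2*D*(-¼ + G) (R(G, D) = 3 + (G + 1/(-6 + 2))*(D + D) = 3 + (G + 1/(-4))*(2*D) = 3 + (G - ¼)*(2*D) = 3 + (-¼ + G)*(2*D) = 3 + 2*D*(-¼ + G))
(R(10, -7) - 70)*l(3) = ((3 - ½*(-7) + 2*(-7)*10) - 70)*(-4) = ((3 + 7/2 - 140) - 70)*(-4) = (-267/2 - 70)*(-4) = -407/2*(-4) = 814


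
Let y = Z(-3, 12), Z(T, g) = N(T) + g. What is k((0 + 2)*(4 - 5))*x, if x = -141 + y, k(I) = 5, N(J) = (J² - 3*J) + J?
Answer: -570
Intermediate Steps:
N(J) = J² - 2*J
Z(T, g) = g + T*(-2 + T) (Z(T, g) = T*(-2 + T) + g = g + T*(-2 + T))
y = 27 (y = 12 - 3*(-2 - 3) = 12 - 3*(-5) = 12 + 15 = 27)
x = -114 (x = -141 + 27 = -114)
k((0 + 2)*(4 - 5))*x = 5*(-114) = -570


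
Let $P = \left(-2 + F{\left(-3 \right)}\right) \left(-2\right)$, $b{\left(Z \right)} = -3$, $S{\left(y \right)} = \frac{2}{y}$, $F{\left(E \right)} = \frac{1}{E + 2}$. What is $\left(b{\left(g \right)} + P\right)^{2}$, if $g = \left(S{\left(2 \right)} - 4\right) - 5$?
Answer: $9$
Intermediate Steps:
$F{\left(E \right)} = \frac{1}{2 + E}$
$g = -8$ ($g = \left(\frac{2}{2} - 4\right) - 5 = \left(2 \cdot \frac{1}{2} - 4\right) - 5 = \left(1 - 4\right) - 5 = -3 - 5 = -8$)
$P = 6$ ($P = \left(-2 + \frac{1}{2 - 3}\right) \left(-2\right) = \left(-2 + \frac{1}{-1}\right) \left(-2\right) = \left(-2 - 1\right) \left(-2\right) = \left(-3\right) \left(-2\right) = 6$)
$\left(b{\left(g \right)} + P\right)^{2} = \left(-3 + 6\right)^{2} = 3^{2} = 9$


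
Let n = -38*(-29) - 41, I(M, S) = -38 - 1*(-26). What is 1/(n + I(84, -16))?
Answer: 1/1049 ≈ 0.00095329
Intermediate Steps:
I(M, S) = -12 (I(M, S) = -38 + 26 = -12)
n = 1061 (n = 1102 - 41 = 1061)
1/(n + I(84, -16)) = 1/(1061 - 12) = 1/1049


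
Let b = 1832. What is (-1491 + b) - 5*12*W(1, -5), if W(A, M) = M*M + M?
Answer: -859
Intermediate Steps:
W(A, M) = M + M² (W(A, M) = M² + M = M + M²)
(-1491 + b) - 5*12*W(1, -5) = (-1491 + 1832) - 5*12*(-5*(1 - 5)) = 341 - 5*12*(-5*(-4)) = 341 - 5*12*20 = 341 - 5*240 = 341 - 1*1200 = 341 - 1200 = -859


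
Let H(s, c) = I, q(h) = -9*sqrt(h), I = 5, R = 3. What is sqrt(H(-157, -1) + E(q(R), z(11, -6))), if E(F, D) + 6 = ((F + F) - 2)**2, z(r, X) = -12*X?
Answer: sqrt(975 + 72*sqrt(3)) ≈ 33.162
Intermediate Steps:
H(s, c) = 5
E(F, D) = -6 + (-2 + 2*F)**2 (E(F, D) = -6 + ((F + F) - 2)**2 = -6 + (2*F - 2)**2 = -6 + (-2 + 2*F)**2)
sqrt(H(-157, -1) + E(q(R), z(11, -6))) = sqrt(5 + (-6 + 4*(-1 - 9*sqrt(3))**2)) = sqrt(-1 + 4*(-1 - 9*sqrt(3))**2)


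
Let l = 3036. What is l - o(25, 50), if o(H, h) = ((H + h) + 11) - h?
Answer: 3000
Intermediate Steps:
o(H, h) = 11 + H (o(H, h) = (11 + H + h) - h = 11 + H)
l - o(25, 50) = 3036 - (11 + 25) = 3036 - 1*36 = 3036 - 36 = 3000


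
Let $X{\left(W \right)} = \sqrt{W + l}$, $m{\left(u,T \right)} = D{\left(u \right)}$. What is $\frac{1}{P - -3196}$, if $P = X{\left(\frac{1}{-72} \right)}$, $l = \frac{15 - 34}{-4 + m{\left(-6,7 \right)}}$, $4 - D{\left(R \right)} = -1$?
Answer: $\frac{230112}{735439321} - \frac{222 i \sqrt{2}}{735439321} \approx 0.00031289 - 4.2689 \cdot 10^{-7} i$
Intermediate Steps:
$D{\left(R \right)} = 5$ ($D{\left(R \right)} = 4 - -1 = 4 + 1 = 5$)
$m{\left(u,T \right)} = 5$
$l = -19$ ($l = \frac{15 - 34}{-4 + 5} = - \frac{19}{1} = \left(-19\right) 1 = -19$)
$X{\left(W \right)} = \sqrt{-19 + W}$ ($X{\left(W \right)} = \sqrt{W - 19} = \sqrt{-19 + W}$)
$P = \frac{37 i \sqrt{2}}{12}$ ($P = \sqrt{-19 + \frac{1}{-72}} = \sqrt{-19 - \frac{1}{72}} = \sqrt{- \frac{1369}{72}} = \frac{37 i \sqrt{2}}{12} \approx 4.3605 i$)
$\frac{1}{P - -3196} = \frac{1}{\frac{37 i \sqrt{2}}{12} - -3196} = \frac{1}{\frac{37 i \sqrt{2}}{12} + 3196} = \frac{1}{3196 + \frac{37 i \sqrt{2}}{12}}$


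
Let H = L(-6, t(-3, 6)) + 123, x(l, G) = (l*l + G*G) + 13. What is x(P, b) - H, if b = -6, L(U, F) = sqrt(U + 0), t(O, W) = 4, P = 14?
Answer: 122 - I*sqrt(6) ≈ 122.0 - 2.4495*I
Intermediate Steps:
L(U, F) = sqrt(U)
x(l, G) = 13 + G**2 + l**2 (x(l, G) = (l**2 + G**2) + 13 = (G**2 + l**2) + 13 = 13 + G**2 + l**2)
H = 123 + I*sqrt(6) (H = sqrt(-6) + 123 = I*sqrt(6) + 123 = 123 + I*sqrt(6) ≈ 123.0 + 2.4495*I)
x(P, b) - H = (13 + (-6)**2 + 14**2) - (123 + I*sqrt(6)) = (13 + 36 + 196) + (-123 - I*sqrt(6)) = 245 + (-123 - I*sqrt(6)) = 122 - I*sqrt(6)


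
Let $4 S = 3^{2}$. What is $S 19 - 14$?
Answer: $\frac{115}{4} \approx 28.75$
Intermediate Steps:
$S = \frac{9}{4}$ ($S = \frac{3^{2}}{4} = \frac{1}{4} \cdot 9 = \frac{9}{4} \approx 2.25$)
$S 19 - 14 = \frac{9}{4} \cdot 19 - 14 = \frac{171}{4} - 14 = \frac{115}{4}$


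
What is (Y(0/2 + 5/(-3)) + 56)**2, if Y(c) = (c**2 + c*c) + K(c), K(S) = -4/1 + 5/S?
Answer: 241081/81 ≈ 2976.3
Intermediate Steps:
K(S) = -4 + 5/S (K(S) = -4*1 + 5/S = -4 + 5/S)
Y(c) = -4 + 2*c**2 + 5/c (Y(c) = (c**2 + c*c) + (-4 + 5/c) = (c**2 + c**2) + (-4 + 5/c) = 2*c**2 + (-4 + 5/c) = -4 + 2*c**2 + 5/c)
(Y(0/2 + 5/(-3)) + 56)**2 = ((-4 + 2*(0/2 + 5/(-3))**2 + 5/(0/2 + 5/(-3))) + 56)**2 = ((-4 + 2*(0*(1/2) + 5*(-1/3))**2 + 5/(0*(1/2) + 5*(-1/3))) + 56)**2 = ((-4 + 2*(0 - 5/3)**2 + 5/(0 - 5/3)) + 56)**2 = ((-4 + 2*(-5/3)**2 + 5/(-5/3)) + 56)**2 = ((-4 + 2*(25/9) + 5*(-3/5)) + 56)**2 = ((-4 + 50/9 - 3) + 56)**2 = (-13/9 + 56)**2 = (491/9)**2 = 241081/81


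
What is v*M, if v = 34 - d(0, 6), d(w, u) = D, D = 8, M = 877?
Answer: 22802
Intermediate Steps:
d(w, u) = 8
v = 26 (v = 34 - 1*8 = 34 - 8 = 26)
v*M = 26*877 = 22802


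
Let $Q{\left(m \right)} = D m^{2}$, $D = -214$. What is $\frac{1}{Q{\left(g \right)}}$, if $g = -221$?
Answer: $- \frac{1}{10451974} \approx -9.5676 \cdot 10^{-8}$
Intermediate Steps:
$Q{\left(m \right)} = - 214 m^{2}$
$\frac{1}{Q{\left(g \right)}} = \frac{1}{\left(-214\right) \left(-221\right)^{2}} = \frac{1}{\left(-214\right) 48841} = \frac{1}{-10451974} = - \frac{1}{10451974}$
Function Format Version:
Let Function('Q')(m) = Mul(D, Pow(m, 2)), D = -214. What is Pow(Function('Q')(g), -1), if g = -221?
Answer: Rational(-1, 10451974) ≈ -9.5676e-8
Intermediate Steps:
Function('Q')(m) = Mul(-214, Pow(m, 2))
Pow(Function('Q')(g), -1) = Pow(Mul(-214, Pow(-221, 2)), -1) = Pow(Mul(-214, 48841), -1) = Pow(-10451974, -1) = Rational(-1, 10451974)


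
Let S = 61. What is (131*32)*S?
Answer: 255712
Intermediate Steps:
(131*32)*S = (131*32)*61 = 4192*61 = 255712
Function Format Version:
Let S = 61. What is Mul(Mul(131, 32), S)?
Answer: 255712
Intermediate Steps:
Mul(Mul(131, 32), S) = Mul(Mul(131, 32), 61) = Mul(4192, 61) = 255712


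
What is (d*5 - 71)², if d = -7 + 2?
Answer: 9216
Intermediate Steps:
d = -5
(d*5 - 71)² = (-5*5 - 71)² = (-25 - 71)² = (-96)² = 9216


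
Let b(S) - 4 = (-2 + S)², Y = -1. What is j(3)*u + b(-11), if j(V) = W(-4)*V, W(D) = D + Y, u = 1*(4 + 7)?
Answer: 8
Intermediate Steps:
b(S) = 4 + (-2 + S)²
u = 11 (u = 1*11 = 11)
W(D) = -1 + D (W(D) = D - 1 = -1 + D)
j(V) = -5*V (j(V) = (-1 - 4)*V = -5*V)
j(3)*u + b(-11) = -5*3*11 + (4 + (-2 - 11)²) = -15*11 + (4 + (-13)²) = -165 + (4 + 169) = -165 + 173 = 8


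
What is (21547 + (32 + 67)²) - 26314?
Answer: 5034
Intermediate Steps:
(21547 + (32 + 67)²) - 26314 = (21547 + 99²) - 26314 = (21547 + 9801) - 26314 = 31348 - 26314 = 5034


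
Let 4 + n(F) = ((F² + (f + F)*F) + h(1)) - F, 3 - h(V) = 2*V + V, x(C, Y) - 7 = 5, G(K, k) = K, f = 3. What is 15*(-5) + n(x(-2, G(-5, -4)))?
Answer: 233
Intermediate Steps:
x(C, Y) = 12 (x(C, Y) = 7 + 5 = 12)
h(V) = 3 - 3*V (h(V) = 3 - (2*V + V) = 3 - 3*V)
n(F) = -4 + F² - F + F*(3 + F) (n(F) = -4 + (((F² + (3 + F)*F) + (3 - 3*1)) - F) = -4 + (((F² + F*(3 + F)) + (3 - 3)) - F) = -4 + (((F² + F*(3 + F)) + 0) - F) = -4 + ((F² + F*(3 + F)) - F) = -4 + (F² - F + F*(3 + F)) = -4 + F² - F + F*(3 + F))
15*(-5) + n(x(-2, G(-5, -4))) = 15*(-5) + (-4 + 2*12 + 2*12²) = -75 + (-4 + 24 + 2*144) = -75 + (-4 + 24 + 288) = -75 + 308 = 233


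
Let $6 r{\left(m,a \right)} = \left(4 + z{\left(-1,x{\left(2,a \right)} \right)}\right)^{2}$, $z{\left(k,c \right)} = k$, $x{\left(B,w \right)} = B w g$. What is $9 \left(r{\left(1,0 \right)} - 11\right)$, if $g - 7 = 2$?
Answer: $- \frac{171}{2} \approx -85.5$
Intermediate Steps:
$g = 9$ ($g = 7 + 2 = 9$)
$x{\left(B,w \right)} = 9 B w$ ($x{\left(B,w \right)} = B w 9 = 9 B w$)
$r{\left(m,a \right)} = \frac{3}{2}$ ($r{\left(m,a \right)} = \frac{\left(4 - 1\right)^{2}}{6} = \frac{3^{2}}{6} = \frac{1}{6} \cdot 9 = \frac{3}{2}$)
$9 \left(r{\left(1,0 \right)} - 11\right) = 9 \left(\frac{3}{2} - 11\right) = 9 \left(- \frac{19}{2}\right) = - \frac{171}{2}$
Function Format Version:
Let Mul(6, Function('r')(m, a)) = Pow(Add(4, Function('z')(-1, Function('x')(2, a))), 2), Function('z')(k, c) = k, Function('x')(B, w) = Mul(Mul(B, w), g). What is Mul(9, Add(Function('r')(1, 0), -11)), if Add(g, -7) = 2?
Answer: Rational(-171, 2) ≈ -85.500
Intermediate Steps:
g = 9 (g = Add(7, 2) = 9)
Function('x')(B, w) = Mul(9, B, w) (Function('x')(B, w) = Mul(Mul(B, w), 9) = Mul(9, B, w))
Function('r')(m, a) = Rational(3, 2) (Function('r')(m, a) = Mul(Rational(1, 6), Pow(Add(4, -1), 2)) = Mul(Rational(1, 6), Pow(3, 2)) = Mul(Rational(1, 6), 9) = Rational(3, 2))
Mul(9, Add(Function('r')(1, 0), -11)) = Mul(9, Add(Rational(3, 2), -11)) = Mul(9, Rational(-19, 2)) = Rational(-171, 2)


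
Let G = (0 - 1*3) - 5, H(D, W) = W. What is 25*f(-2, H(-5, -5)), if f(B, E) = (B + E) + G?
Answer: -375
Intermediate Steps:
G = -8 (G = (0 - 3) - 5 = -3 - 5 = -8)
f(B, E) = -8 + B + E (f(B, E) = (B + E) - 8 = -8 + B + E)
25*f(-2, H(-5, -5)) = 25*(-8 - 2 - 5) = 25*(-15) = -375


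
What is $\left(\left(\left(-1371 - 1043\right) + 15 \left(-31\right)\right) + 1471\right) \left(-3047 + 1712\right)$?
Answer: $1879680$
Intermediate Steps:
$\left(\left(\left(-1371 - 1043\right) + 15 \left(-31\right)\right) + 1471\right) \left(-3047 + 1712\right) = \left(\left(-2414 - 465\right) + 1471\right) \left(-1335\right) = \left(-2879 + 1471\right) \left(-1335\right) = \left(-1408\right) \left(-1335\right) = 1879680$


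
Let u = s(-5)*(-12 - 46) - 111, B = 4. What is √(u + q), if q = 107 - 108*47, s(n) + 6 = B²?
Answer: 2*I*√1415 ≈ 75.233*I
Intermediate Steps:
s(n) = 10 (s(n) = -6 + 4² = -6 + 16 = 10)
u = -691 (u = 10*(-12 - 46) - 111 = 10*(-58) - 111 = -580 - 111 = -691)
q = -4969 (q = 107 - 5076 = -4969)
√(u + q) = √(-691 - 4969) = √(-5660) = 2*I*√1415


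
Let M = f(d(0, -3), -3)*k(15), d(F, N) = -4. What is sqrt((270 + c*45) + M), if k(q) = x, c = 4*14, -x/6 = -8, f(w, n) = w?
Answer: sqrt(2598) ≈ 50.971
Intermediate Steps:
x = 48 (x = -6*(-8) = 48)
c = 56
k(q) = 48
M = -192 (M = -4*48 = -192)
sqrt((270 + c*45) + M) = sqrt((270 + 56*45) - 192) = sqrt((270 + 2520) - 192) = sqrt(2790 - 192) = sqrt(2598)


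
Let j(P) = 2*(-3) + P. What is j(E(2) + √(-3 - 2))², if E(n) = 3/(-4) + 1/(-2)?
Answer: 761/16 - 29*I*√5/2 ≈ 47.563 - 32.423*I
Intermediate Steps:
E(n) = -5/4 (E(n) = 3*(-¼) + 1*(-½) = -¾ - ½ = -5/4)
j(P) = -6 + P
j(E(2) + √(-3 - 2))² = (-6 + (-5/4 + √(-3 - 2)))² = (-6 + (-5/4 + √(-5)))² = (-6 + (-5/4 + I*√5))² = (-29/4 + I*√5)²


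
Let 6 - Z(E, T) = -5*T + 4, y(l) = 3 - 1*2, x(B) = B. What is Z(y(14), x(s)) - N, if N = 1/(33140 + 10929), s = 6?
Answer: 1410207/44069 ≈ 32.000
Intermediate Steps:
y(l) = 1 (y(l) = 3 - 2 = 1)
Z(E, T) = 2 + 5*T (Z(E, T) = 6 - (-5*T + 4) = 6 - (4 - 5*T) = 6 + (-4 + 5*T) = 2 + 5*T)
N = 1/44069 ≈ 2.2692e-5
Z(y(14), x(s)) - N = (2 + 5*6) - 1*1/44069 = (2 + 30) - 1/44069 = 32 - 1/44069 = 1410207/44069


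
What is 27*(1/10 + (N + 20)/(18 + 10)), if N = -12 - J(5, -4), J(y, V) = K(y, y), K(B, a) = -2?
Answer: 432/35 ≈ 12.343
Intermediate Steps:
J(y, V) = -2
N = -10 (N = -12 - 1*(-2) = -12 + 2 = -10)
27*(1/10 + (N + 20)/(18 + 10)) = 27*(1/10 + (-10 + 20)/(18 + 10)) = 27*(⅒ + 10/28) = 27*(⅒ + 10*(1/28)) = 27*(⅒ + 5/14) = 27*(16/35) = 432/35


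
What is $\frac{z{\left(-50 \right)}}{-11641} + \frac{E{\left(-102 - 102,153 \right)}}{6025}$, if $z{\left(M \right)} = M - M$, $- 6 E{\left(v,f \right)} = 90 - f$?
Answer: $\frac{21}{12050} \approx 0.0017427$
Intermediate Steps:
$E{\left(v,f \right)} = -15 + \frac{f}{6}$ ($E{\left(v,f \right)} = - \frac{90 - f}{6} = -15 + \frac{f}{6}$)
$z{\left(M \right)} = 0$
$\frac{z{\left(-50 \right)}}{-11641} + \frac{E{\left(-102 - 102,153 \right)}}{6025} = \frac{0}{-11641} + \frac{-15 + \frac{1}{6} \cdot 153}{6025} = 0 \left(- \frac{1}{11641}\right) + \left(-15 + \frac{51}{2}\right) \frac{1}{6025} = 0 + \frac{21}{2} \cdot \frac{1}{6025} = 0 + \frac{21}{12050} = \frac{21}{12050}$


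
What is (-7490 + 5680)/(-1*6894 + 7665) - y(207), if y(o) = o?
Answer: -161407/771 ≈ -209.35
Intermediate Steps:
(-7490 + 5680)/(-1*6894 + 7665) - y(207) = (-7490 + 5680)/(-1*6894 + 7665) - 1*207 = -1810/(-6894 + 7665) - 207 = -1810/771 - 207 = -161407/771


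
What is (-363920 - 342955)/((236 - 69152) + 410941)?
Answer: -28275/13681 ≈ -2.0667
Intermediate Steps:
(-363920 - 342955)/((236 - 69152) + 410941) = -706875/(-68916 + 410941) = -706875/342025 = -706875*1/342025 = -28275/13681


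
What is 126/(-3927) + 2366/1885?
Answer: 33164/27115 ≈ 1.2231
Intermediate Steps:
126/(-3927) + 2366/1885 = 126*(-1/3927) + 2366*(1/1885) = -6/187 + 182/145 = 33164/27115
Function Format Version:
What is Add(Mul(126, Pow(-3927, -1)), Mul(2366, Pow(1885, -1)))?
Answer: Rational(33164, 27115) ≈ 1.2231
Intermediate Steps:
Add(Mul(126, Pow(-3927, -1)), Mul(2366, Pow(1885, -1))) = Add(Mul(126, Rational(-1, 3927)), Mul(2366, Rational(1, 1885))) = Add(Rational(-6, 187), Rational(182, 145)) = Rational(33164, 27115)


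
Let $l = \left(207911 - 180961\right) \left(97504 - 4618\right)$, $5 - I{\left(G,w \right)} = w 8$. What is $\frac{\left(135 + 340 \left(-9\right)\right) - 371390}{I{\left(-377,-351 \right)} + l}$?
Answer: $- \frac{374315}{2503280513} \approx -0.00014953$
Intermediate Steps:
$I{\left(G,w \right)} = 5 - 8 w$ ($I{\left(G,w \right)} = 5 - w 8 = 5 - 8 w$)
$l = 2503277700$ ($l = 26950 \cdot 92886 = 2503277700$)
$\frac{\left(135 + 340 \left(-9\right)\right) - 371390}{I{\left(-377,-351 \right)} + l} = \frac{\left(135 + 340 \left(-9\right)\right) - 371390}{\left(5 - -2808\right) + 2503277700} = \frac{\left(135 - 3060\right) - 371390}{\left(5 + 2808\right) + 2503277700} = \frac{-2925 - 371390}{2813 + 2503277700} = - \frac{374315}{2503280513}$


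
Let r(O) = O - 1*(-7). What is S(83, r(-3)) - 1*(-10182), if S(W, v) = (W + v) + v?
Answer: 10273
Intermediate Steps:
r(O) = 7 + O (r(O) = O + 7 = 7 + O)
S(W, v) = W + 2*v
S(83, r(-3)) - 1*(-10182) = (83 + 2*(7 - 3)) - 1*(-10182) = (83 + 2*4) + 10182 = (83 + 8) + 10182 = 91 + 10182 = 10273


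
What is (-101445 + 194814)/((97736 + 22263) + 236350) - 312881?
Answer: -37164912700/118783 ≈ -3.1288e+5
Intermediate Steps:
(-101445 + 194814)/((97736 + 22263) + 236350) - 312881 = 93369/(119999 + 236350) - 312881 = 93369/356349 - 312881 = 93369*(1/356349) - 312881 = 31123/118783 - 312881 = -37164912700/118783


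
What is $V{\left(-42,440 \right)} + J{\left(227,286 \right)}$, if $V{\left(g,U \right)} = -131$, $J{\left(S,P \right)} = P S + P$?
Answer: $65077$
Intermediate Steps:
$J{\left(S,P \right)} = P + P S$
$V{\left(-42,440 \right)} + J{\left(227,286 \right)} = -131 + 286 \left(1 + 227\right) = -131 + 286 \cdot 228 = -131 + 65208 = 65077$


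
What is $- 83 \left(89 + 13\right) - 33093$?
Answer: $-41559$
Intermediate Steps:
$- 83 \left(89 + 13\right) - 33093 = \left(-83\right) 102 - 33093 = -8466 - 33093 = -41559$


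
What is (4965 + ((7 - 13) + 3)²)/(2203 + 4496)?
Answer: 1658/2233 ≈ 0.74250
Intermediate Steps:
(4965 + ((7 - 13) + 3)²)/(2203 + 4496) = (4965 + (-6 + 3)²)/6699 = (4965 + (-3)²)*(1/6699) = (4965 + 9)*(1/6699) = 4974*(1/6699) = 1658/2233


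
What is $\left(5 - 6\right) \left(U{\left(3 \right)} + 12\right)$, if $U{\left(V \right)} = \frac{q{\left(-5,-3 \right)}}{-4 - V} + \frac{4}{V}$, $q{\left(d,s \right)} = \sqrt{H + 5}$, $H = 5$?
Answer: $- \frac{40}{3} + \frac{\sqrt{10}}{7} \approx -12.882$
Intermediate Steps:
$q{\left(d,s \right)} = \sqrt{10}$ ($q{\left(d,s \right)} = \sqrt{5 + 5} = \sqrt{10}$)
$U{\left(V \right)} = \frac{4}{V} + \frac{\sqrt{10}}{-4 - V}$ ($U{\left(V \right)} = \frac{\sqrt{10}}{-4 - V} + \frac{4}{V} = \frac{4}{V} + \frac{\sqrt{10}}{-4 - V}$)
$\left(5 - 6\right) \left(U{\left(3 \right)} + 12\right) = \left(5 - 6\right) \left(\frac{16 + 4 \cdot 3 - 3 \sqrt{10}}{3 \left(4 + 3\right)} + 12\right) = - (\frac{16 + 12 - 3 \sqrt{10}}{3 \cdot 7} + 12) = - (\frac{1}{3} \cdot \frac{1}{7} \left(28 - 3 \sqrt{10}\right) + 12) = - (\left(\frac{4}{3} - \frac{\sqrt{10}}{7}\right) + 12) = - (\frac{40}{3} - \frac{\sqrt{10}}{7}) = - \frac{40}{3} + \frac{\sqrt{10}}{7}$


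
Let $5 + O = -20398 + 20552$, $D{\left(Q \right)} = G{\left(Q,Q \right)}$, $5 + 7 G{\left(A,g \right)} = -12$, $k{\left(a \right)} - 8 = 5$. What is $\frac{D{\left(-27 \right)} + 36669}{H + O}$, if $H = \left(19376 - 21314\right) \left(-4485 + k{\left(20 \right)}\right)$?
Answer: $\frac{256666}{60668195} \approx 0.0042306$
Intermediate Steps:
$k{\left(a \right)} = 13$ ($k{\left(a \right)} = 8 + 5 = 13$)
$G{\left(A,g \right)} = - \frac{17}{7}$ ($G{\left(A,g \right)} = - \frac{5}{7} + \frac{1}{7} \left(-12\right) = - \frac{5}{7} - \frac{12}{7} = - \frac{17}{7}$)
$D{\left(Q \right)} = - \frac{17}{7}$
$H = 8666736$ ($H = \left(19376 - 21314\right) \left(-4485 + 13\right) = \left(-1938\right) \left(-4472\right) = 8666736$)
$O = 149$ ($O = -5 + \left(-20398 + 20552\right) = -5 + 154 = 149$)
$\frac{D{\left(-27 \right)} + 36669}{H + O} = \frac{- \frac{17}{7} + 36669}{8666736 + 149} = \frac{256666}{7 \cdot 8666885} = \frac{256666}{7} \cdot \frac{1}{8666885} = \frac{256666}{60668195}$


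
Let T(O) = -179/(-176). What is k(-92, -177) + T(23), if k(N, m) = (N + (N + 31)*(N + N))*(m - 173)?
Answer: -685731021/176 ≈ -3.8962e+6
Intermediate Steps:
k(N, m) = (-173 + m)*(N + 2*N*(31 + N)) (k(N, m) = (N + (31 + N)*(2*N))*(-173 + m) = (N + 2*N*(31 + N))*(-173 + m) = (-173 + m)*(N + 2*N*(31 + N)))
T(O) = 179/176 (T(O) = -179*(-1/176) = 179/176)
k(-92, -177) + T(23) = -92*(-10899 - 346*(-92) + 63*(-177) + 2*(-92)*(-177)) + 179/176 = -92*(-10899 + 31832 - 11151 + 32568) + 179/176 = -92*42350 + 179/176 = -3896200 + 179/176 = -685731021/176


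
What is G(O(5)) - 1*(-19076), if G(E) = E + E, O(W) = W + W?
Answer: 19096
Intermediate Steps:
O(W) = 2*W
G(E) = 2*E
G(O(5)) - 1*(-19076) = 2*(2*5) - 1*(-19076) = 2*10 + 19076 = 20 + 19076 = 19096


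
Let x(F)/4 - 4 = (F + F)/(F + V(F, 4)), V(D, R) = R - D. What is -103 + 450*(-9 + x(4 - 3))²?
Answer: 36347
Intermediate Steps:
x(F) = 16 + 2*F (x(F) = 16 + 4*((F + F)/(F + (4 - F))) = 16 + 4*((2*F)/4) = 16 + 4*((2*F)*(¼)) = 16 + 4*(F/2) = 16 + 2*F)
-103 + 450*(-9 + x(4 - 3))² = -103 + 450*(-9 + (16 + 2*(4 - 3)))² = -103 + 450*(-9 + (16 + 2*1))² = -103 + 450*(-9 + (16 + 2))² = -103 + 450*(-9 + 18)² = -103 + 450*9² = -103 + 450*81 = -103 + 36450 = 36347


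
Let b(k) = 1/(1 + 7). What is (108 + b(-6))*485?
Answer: 419525/8 ≈ 52441.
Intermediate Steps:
b(k) = ⅛ (b(k) = 1/8 = ⅛)
(108 + b(-6))*485 = (108 + ⅛)*485 = (865/8)*485 = 419525/8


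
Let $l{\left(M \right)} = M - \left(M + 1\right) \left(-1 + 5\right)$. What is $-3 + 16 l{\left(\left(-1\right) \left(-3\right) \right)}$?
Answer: $-211$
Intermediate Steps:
$l{\left(M \right)} = -4 - 3 M$ ($l{\left(M \right)} = M - \left(1 + M\right) 4 = M - \left(4 + 4 M\right) = -4 - 3 M$)
$-3 + 16 l{\left(\left(-1\right) \left(-3\right) \right)} = -3 + 16 \left(-4 - 3 \left(\left(-1\right) \left(-3\right)\right)\right) = -3 + 16 \left(-4 - 9\right) = -3 + 16 \left(-13\right) = -3 - 208 = -211$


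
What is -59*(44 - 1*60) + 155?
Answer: 1099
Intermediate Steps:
-59*(44 - 1*60) + 155 = -59*(44 - 60) + 155 = -59*(-16) + 155 = 944 + 155 = 1099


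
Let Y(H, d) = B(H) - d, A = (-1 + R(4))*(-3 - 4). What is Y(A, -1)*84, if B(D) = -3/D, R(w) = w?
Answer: 96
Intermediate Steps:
A = -21 (A = (-1 + 4)*(-3 - 4) = 3*(-7) = -21)
Y(H, d) = -d - 3/H (Y(H, d) = -3/H - d = -d - 3/H)
Y(A, -1)*84 = (-1*(-1) - 3/(-21))*84 = (1 - 3*(-1/21))*84 = (1 + ⅐)*84 = (8/7)*84 = 96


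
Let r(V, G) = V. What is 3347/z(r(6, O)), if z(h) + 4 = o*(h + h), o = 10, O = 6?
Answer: 3347/116 ≈ 28.853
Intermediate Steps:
z(h) = -4 + 20*h (z(h) = -4 + 10*(h + h) = -4 + 10*(2*h) = -4 + 20*h)
3347/z(r(6, O)) = 3347/(-4 + 20*6) = 3347/(-4 + 120) = 3347/116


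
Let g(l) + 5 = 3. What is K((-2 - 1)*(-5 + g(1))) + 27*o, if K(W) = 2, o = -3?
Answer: -79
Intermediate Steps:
g(l) = -2 (g(l) = -5 + 3 = -2)
K((-2 - 1)*(-5 + g(1))) + 27*o = 2 + 27*(-3) = 2 - 81 = -79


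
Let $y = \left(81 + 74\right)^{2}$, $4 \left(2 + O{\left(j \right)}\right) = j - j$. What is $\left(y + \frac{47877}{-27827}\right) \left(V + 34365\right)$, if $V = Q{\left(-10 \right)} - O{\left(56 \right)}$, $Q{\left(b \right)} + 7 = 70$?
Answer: $\frac{23016310325140}{27827} \approx 8.2712 \cdot 10^{8}$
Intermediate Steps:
$Q{\left(b \right)} = 63$ ($Q{\left(b \right)} = -7 + 70 = 63$)
$O{\left(j \right)} = -2$ ($O{\left(j \right)} = -2 + \frac{j - j}{4} = -2 + \frac{1}{4} \cdot 0 = -2 + 0 = -2$)
$V = 65$ ($V = 63 - -2 = 63 + 2 = 65$)
$y = 24025$ ($y = 155^{2} = 24025$)
$\left(y + \frac{47877}{-27827}\right) \left(V + 34365\right) = \left(24025 + \frac{47877}{-27827}\right) \left(65 + 34365\right) = \left(24025 + 47877 \left(- \frac{1}{27827}\right)\right) 34430 = \left(24025 - \frac{47877}{27827}\right) 34430 = \frac{668495798}{27827} \cdot 34430 = \frac{23016310325140}{27827}$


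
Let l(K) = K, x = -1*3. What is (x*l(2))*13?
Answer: -78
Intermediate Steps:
x = -3
(x*l(2))*13 = -3*2*13 = -6*13 = -78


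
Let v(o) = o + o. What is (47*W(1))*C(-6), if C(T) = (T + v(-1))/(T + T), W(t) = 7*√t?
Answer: 658/3 ≈ 219.33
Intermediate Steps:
v(o) = 2*o
C(T) = (-2 + T)/(2*T) (C(T) = (T + 2*(-1))/(T + T) = (T - 2)/((2*T)) = (-2 + T)*(1/(2*T)) = (-2 + T)/(2*T))
(47*W(1))*C(-6) = (47*(7*√1))*((½)*(-2 - 6)/(-6)) = (47*(7*1))*((½)*(-⅙)*(-8)) = (47*7)*(⅔) = 329*(⅔) = 658/3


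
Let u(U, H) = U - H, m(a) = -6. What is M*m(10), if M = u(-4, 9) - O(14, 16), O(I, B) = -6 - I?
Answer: -42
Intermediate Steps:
M = 7 (M = (-4 - 1*9) - (-6 - 1*14) = (-4 - 9) - (-6 - 14) = -13 - 1*(-20) = -13 + 20 = 7)
M*m(10) = 7*(-6) = -42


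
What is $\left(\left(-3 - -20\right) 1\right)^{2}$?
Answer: $289$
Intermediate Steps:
$\left(\left(-3 - -20\right) 1\right)^{2} = \left(\left(-3 + 20\right) 1\right)^{2} = \left(17 \cdot 1\right)^{2} = 17^{2} = 289$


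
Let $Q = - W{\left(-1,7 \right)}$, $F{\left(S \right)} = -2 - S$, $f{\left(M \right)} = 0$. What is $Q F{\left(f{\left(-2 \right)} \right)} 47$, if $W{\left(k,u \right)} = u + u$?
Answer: $1316$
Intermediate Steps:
$W{\left(k,u \right)} = 2 u$
$Q = -14$ ($Q = - 2 \cdot 7 = \left(-1\right) 14 = -14$)
$Q F{\left(f{\left(-2 \right)} \right)} 47 = - 14 \left(-2 - 0\right) 47 = - 14 \left(-2 + 0\right) 47 = \left(-14\right) \left(-2\right) 47 = 28 \cdot 47 = 1316$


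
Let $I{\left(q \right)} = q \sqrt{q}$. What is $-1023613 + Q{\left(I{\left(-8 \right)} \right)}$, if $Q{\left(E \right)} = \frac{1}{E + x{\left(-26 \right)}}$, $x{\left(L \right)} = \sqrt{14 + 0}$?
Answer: $-1023613 + \frac{1}{\sqrt{14} - 16 i \sqrt{2}} \approx -1.0236 \cdot 10^{6} + 0.043018 i$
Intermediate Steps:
$I{\left(q \right)} = q^{\frac{3}{2}}$
$x{\left(L \right)} = \sqrt{14}$
$Q{\left(E \right)} = \frac{1}{E + \sqrt{14}}$
$-1023613 + Q{\left(I{\left(-8 \right)} \right)} = -1023613 + \frac{1}{\left(-8\right)^{\frac{3}{2}} + \sqrt{14}} = -1023613 + \frac{1}{- 16 i \sqrt{2} + \sqrt{14}} = -1023613 + \frac{1}{\sqrt{14} - 16 i \sqrt{2}}$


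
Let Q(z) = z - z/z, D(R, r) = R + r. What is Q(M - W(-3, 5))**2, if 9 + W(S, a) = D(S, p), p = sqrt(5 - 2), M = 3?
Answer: (14 - sqrt(3))**2 ≈ 150.50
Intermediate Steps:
p = sqrt(3) ≈ 1.7320
W(S, a) = -9 + S + sqrt(3) (W(S, a) = -9 + (S + sqrt(3)) = -9 + S + sqrt(3))
Q(z) = -1 + z (Q(z) = z - 1*1 = z - 1 = -1 + z)
Q(M - W(-3, 5))**2 = (-1 + (3 - (-9 - 3 + sqrt(3))))**2 = (-1 + (3 - (-12 + sqrt(3))))**2 = (-1 + (3 + (12 - sqrt(3))))**2 = (-1 + (15 - sqrt(3)))**2 = (14 - sqrt(3))**2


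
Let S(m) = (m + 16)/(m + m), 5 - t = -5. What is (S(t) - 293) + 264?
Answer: -277/10 ≈ -27.700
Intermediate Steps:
t = 10 (t = 5 - 1*(-5) = 5 + 5 = 10)
S(m) = (16 + m)/(2*m) (S(m) = (16 + m)/((2*m)) = (16 + m)*(1/(2*m)) = (16 + m)/(2*m))
(S(t) - 293) + 264 = ((1/2)*(16 + 10)/10 - 293) + 264 = ((1/2)*(1/10)*26 - 293) + 264 = (13/10 - 293) + 264 = -2917/10 + 264 = -277/10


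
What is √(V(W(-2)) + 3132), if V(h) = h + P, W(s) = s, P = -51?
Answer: √3079 ≈ 55.489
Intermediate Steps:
V(h) = -51 + h (V(h) = h - 51 = -51 + h)
√(V(W(-2)) + 3132) = √((-51 - 2) + 3132) = √(-53 + 3132) = √3079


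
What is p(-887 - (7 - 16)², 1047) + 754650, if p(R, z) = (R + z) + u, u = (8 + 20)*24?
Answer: 755401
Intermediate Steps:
u = 672 (u = 28*24 = 672)
p(R, z) = 672 + R + z (p(R, z) = (R + z) + 672 = 672 + R + z)
p(-887 - (7 - 16)², 1047) + 754650 = (672 + (-887 - (7 - 16)²) + 1047) + 754650 = (672 + (-887 - 1*(-9)²) + 1047) + 754650 = (672 + (-887 - 1*81) + 1047) + 754650 = (672 + (-887 - 81) + 1047) + 754650 = (672 - 968 + 1047) + 754650 = 751 + 754650 = 755401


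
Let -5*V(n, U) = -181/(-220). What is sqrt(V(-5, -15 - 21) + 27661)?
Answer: sqrt(334696109)/110 ≈ 166.32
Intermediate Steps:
V(n, U) = -181/1100 (V(n, U) = -(-181)/(5*(-220)) = -(-181)*(-1)/(5*220) = -1/5*181/220 = -181/1100)
sqrt(V(-5, -15 - 21) + 27661) = sqrt(-181/1100 + 27661) = sqrt(30426919/1100) = sqrt(334696109)/110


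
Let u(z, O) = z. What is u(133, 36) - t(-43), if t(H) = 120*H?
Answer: 5293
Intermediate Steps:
u(133, 36) - t(-43) = 133 - 120*(-43) = 133 - 1*(-5160) = 133 + 5160 = 5293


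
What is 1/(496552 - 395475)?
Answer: 1/101077 ≈ 9.8934e-6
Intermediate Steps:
1/(496552 - 395475) = 1/101077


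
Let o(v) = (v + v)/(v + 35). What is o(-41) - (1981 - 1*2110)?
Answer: 428/3 ≈ 142.67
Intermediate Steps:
o(v) = 2*v/(35 + v) (o(v) = (2*v)/(35 + v) = 2*v/(35 + v))
o(-41) - (1981 - 1*2110) = 2*(-41)/(35 - 41) - (1981 - 1*2110) = 2*(-41)/(-6) - (1981 - 2110) = 2*(-41)*(-⅙) - 1*(-129) = 41/3 + 129 = 428/3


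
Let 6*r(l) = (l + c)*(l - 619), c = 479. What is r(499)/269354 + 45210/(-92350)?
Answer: -699193017/1243742095 ≈ -0.56217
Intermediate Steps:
r(l) = (-619 + l)*(479 + l)/6 (r(l) = ((l + 479)*(l - 619))/6 = ((479 + l)*(-619 + l))/6 = ((-619 + l)*(479 + l))/6 = (-619 + l)*(479 + l)/6)
r(499)/269354 + 45210/(-92350) = (-296501/6 - 70/3*499 + (⅙)*499²)/269354 + 45210/(-92350) = (-296501/6 - 34930/3 + (⅙)*249001)*(1/269354) + 45210*(-1/92350) = (-296501/6 - 34930/3 + 249001/6)*(1/269354) - 4521/9235 = -19560*1/269354 - 4521/9235 = -9780/134677 - 4521/9235 = -699193017/1243742095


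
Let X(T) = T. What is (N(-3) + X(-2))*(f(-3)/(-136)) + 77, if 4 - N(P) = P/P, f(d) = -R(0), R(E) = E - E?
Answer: 77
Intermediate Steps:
R(E) = 0
f(d) = 0 (f(d) = -1*0 = 0)
N(P) = 3 (N(P) = 4 - P/P = 4 - 1*1 = 4 - 1 = 3)
(N(-3) + X(-2))*(f(-3)/(-136)) + 77 = (3 - 2)*(0/(-136)) + 77 = 1*(0*(-1/136)) + 77 = 1*0 + 77 = 0 + 77 = 77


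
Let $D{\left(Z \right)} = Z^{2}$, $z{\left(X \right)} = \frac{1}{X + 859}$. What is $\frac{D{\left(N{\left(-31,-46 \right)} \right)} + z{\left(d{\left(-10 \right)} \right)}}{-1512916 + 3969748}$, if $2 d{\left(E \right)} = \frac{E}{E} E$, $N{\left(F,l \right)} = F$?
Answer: $\frac{273565}{699378176} \approx 0.00039115$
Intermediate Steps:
$d{\left(E \right)} = \frac{E}{2}$ ($d{\left(E \right)} = \frac{\frac{E}{E} E}{2} = \frac{1 E}{2} = \frac{E}{2}$)
$z{\left(X \right)} = \frac{1}{859 + X}$
$\frac{D{\left(N{\left(-31,-46 \right)} \right)} + z{\left(d{\left(-10 \right)} \right)}}{-1512916 + 3969748} = \frac{\left(-31\right)^{2} + \frac{1}{859 + \frac{1}{2} \left(-10\right)}}{-1512916 + 3969748} = \frac{961 + \frac{1}{859 - 5}}{2456832} = \left(961 + \frac{1}{854}\right) \frac{1}{2456832} = \frac{820695}{854} \cdot \frac{1}{2456832} = \frac{273565}{699378176}$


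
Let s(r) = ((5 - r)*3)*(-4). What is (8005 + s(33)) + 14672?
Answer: 23013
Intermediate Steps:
s(r) = -60 + 12*r (s(r) = (15 - 3*r)*(-4) = -60 + 12*r)
(8005 + s(33)) + 14672 = (8005 + (-60 + 12*33)) + 14672 = (8005 + (-60 + 396)) + 14672 = (8005 + 336) + 14672 = 8341 + 14672 = 23013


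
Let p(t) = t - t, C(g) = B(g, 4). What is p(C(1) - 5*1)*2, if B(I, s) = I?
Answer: 0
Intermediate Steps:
C(g) = g
p(t) = 0
p(C(1) - 5*1)*2 = 0*2 = 0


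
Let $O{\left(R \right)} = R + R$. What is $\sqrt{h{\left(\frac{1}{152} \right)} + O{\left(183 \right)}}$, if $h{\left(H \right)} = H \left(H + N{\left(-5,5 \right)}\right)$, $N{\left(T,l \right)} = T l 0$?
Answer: $\frac{23 \sqrt{15985}}{152} \approx 19.131$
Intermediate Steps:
$N{\left(T,l \right)} = 0$
$h{\left(H \right)} = H^{2}$ ($h{\left(H \right)} = H \left(H + 0\right) = H H = H^{2}$)
$O{\left(R \right)} = 2 R$
$\sqrt{h{\left(\frac{1}{152} \right)} + O{\left(183 \right)}} = \sqrt{\left(\frac{1}{152}\right)^{2} + 2 \cdot 183} = \sqrt{\left(\frac{1}{152}\right)^{2} + 366} = \sqrt{\frac{1}{23104} + 366} = \sqrt{\frac{8456065}{23104}} = \frac{23 \sqrt{15985}}{152}$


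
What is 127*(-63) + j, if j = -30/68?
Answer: -272049/34 ≈ -8001.4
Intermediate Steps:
j = -15/34 (j = -30*1/68 = -15/34 ≈ -0.44118)
127*(-63) + j = 127*(-63) - 15/34 = -8001 - 15/34 = -272049/34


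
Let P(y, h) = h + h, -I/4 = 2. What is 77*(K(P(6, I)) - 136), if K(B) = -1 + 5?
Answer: -10164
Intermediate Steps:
I = -8 (I = -4*2 = -8)
P(y, h) = 2*h
K(B) = 4
77*(K(P(6, I)) - 136) = 77*(4 - 136) = 77*(-132) = -10164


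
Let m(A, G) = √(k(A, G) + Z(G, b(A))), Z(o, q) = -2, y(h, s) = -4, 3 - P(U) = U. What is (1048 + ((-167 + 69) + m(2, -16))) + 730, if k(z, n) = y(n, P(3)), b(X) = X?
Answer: 1680 + I*√6 ≈ 1680.0 + 2.4495*I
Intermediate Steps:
P(U) = 3 - U
k(z, n) = -4
m(A, G) = I*√6 (m(A, G) = √(-4 - 2) = √(-6) = I*√6)
(1048 + ((-167 + 69) + m(2, -16))) + 730 = (1048 + ((-167 + 69) + I*√6)) + 730 = (1048 + (-98 + I*√6)) + 730 = (950 + I*√6) + 730 = 1680 + I*√6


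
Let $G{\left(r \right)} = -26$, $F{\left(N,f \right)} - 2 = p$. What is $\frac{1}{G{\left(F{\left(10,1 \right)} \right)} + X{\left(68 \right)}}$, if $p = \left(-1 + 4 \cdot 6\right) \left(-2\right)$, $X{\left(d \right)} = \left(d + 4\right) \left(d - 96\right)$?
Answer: $- \frac{1}{2042} \approx -0.00048972$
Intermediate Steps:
$X{\left(d \right)} = \left(-96 + d\right) \left(4 + d\right)$ ($X{\left(d \right)} = \left(4 + d\right) \left(-96 + d\right) = \left(-96 + d\right) \left(4 + d\right)$)
$p = -46$ ($p = \left(-1 + 24\right) \left(-2\right) = 23 \left(-2\right) = -46$)
$F{\left(N,f \right)} = -44$ ($F{\left(N,f \right)} = 2 - 46 = -44$)
$\frac{1}{G{\left(F{\left(10,1 \right)} \right)} + X{\left(68 \right)}} = \frac{1}{-26 - \left(6640 - 4624\right)} = \frac{1}{-26 - 2016} = \frac{1}{-2042} = - \frac{1}{2042}$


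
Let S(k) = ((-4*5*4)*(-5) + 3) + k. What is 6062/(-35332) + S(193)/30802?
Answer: -41415963/272074066 ≈ -0.15222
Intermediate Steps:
S(k) = 403 + k (S(k) = (-20*4*(-5) + 3) + k = (-80*(-5) + 3) + k = (400 + 3) + k = 403 + k)
6062/(-35332) + S(193)/30802 = 6062/(-35332) + (403 + 193)/30802 = 6062*(-1/35332) + 596*(1/30802) = -3031/17666 + 298/15401 = -41415963/272074066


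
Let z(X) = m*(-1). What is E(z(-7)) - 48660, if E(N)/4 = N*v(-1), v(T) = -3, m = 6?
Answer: -48588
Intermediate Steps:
z(X) = -6 (z(X) = 6*(-1) = -6)
E(N) = -12*N (E(N) = 4*(N*(-3)) = 4*(-3*N) = -12*N)
E(z(-7)) - 48660 = -12*(-6) - 48660 = 72 - 48660 = -48588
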